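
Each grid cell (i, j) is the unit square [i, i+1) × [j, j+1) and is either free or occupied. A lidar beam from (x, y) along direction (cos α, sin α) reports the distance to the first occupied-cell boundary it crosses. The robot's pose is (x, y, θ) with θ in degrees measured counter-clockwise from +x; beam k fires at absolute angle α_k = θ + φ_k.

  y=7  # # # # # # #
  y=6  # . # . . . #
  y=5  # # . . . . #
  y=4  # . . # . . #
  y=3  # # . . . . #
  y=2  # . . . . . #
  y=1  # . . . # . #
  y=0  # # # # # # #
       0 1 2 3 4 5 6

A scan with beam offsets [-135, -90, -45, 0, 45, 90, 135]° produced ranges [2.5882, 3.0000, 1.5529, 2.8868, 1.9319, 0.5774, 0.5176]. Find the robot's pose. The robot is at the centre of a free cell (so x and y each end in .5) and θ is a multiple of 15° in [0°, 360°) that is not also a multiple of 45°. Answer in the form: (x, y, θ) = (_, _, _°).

The pose lattice has 25·16 = 400 candidates. Test each by forward raycasting.
  (4.5, 5.5, 210°): beam 1 = 1.5529 ≠ 2.5882 ✗
  (4.5, 3.5, 120°): beam 1 = 1.5529 ≠ 2.5882 ✗
  (5.5, 6.5, 120°): beam 1 = 0.5176 ≠ 2.5882 ✗
  (1.5, 6.5, 150°): beam 1 = 0.5176 ≠ 2.5882 ✗
  …
  (5.5, 4.5, 240°): r_1=2.5882, r_2=3.0000, r_3=1.5529, r_4=2.8868, r_5=1.9319, r_6=0.5774, r_7=0.5176 — all match ✓
No second candidate reproduces the full scan.

(x, y, θ) = (5.5, 4.5, 240°)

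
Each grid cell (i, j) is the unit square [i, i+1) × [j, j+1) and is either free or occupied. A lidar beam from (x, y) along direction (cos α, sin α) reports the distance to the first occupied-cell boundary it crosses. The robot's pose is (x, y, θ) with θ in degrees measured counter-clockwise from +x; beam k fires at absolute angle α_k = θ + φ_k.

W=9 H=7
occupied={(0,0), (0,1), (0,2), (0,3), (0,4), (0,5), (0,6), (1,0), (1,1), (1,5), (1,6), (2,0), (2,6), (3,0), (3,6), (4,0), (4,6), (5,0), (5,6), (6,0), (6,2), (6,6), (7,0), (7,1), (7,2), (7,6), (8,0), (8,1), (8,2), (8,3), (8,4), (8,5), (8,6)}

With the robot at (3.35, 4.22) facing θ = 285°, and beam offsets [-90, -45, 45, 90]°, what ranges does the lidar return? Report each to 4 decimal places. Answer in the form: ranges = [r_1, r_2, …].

beam 1: φ=-90°, α=195°
  d=(-0.9659,-0.2588)  start (3,4)  tX=0.3623 tY=0.8500  stride 1/|dx|=1.0353 1/|dy|=3.8637
    cross x-line → (2,4), t=0.3623
    cross y-line → (2,3), t=0.8500
    cross x-line → (1,3), t=1.3976
    cross x-line → (0,3), t=2.4329 (wall)
  → r_1 = 2.4329
beam 2: φ=-45°, α=240°
  d=(-0.5000,-0.8660)  start (3,4)  tX=0.7000 tY=0.2540  stride 1/|dx|=2.0000 1/|dy|=1.1547
    cross y-line → (3,3), t=0.2540
    cross x-line → (2,3), t=0.7000
    cross y-line → (2,2), t=1.4087
    cross y-line → (2,1), t=2.5634
    cross x-line → (1,1), t=2.7000 (wall)
  → r_2 = 2.7000
beam 3: φ=45°, α=330°
  d=(0.8660,-0.5000)  start (3,4)  tX=0.7506 tY=0.4400  stride 1/|dx|=1.1547 1/|dy|=2.0000
    cross y-line → (3,3), t=0.4400
    cross x-line → (4,3), t=0.7506
    cross x-line → (5,3), t=1.9053
    cross y-line → (5,2), t=2.4400
    cross x-line → (6,2), t=3.0600 (wall)
  → r_3 = 3.0600
beam 4: φ=90°, α=15°
  d=(0.9659,0.2588)  start (3,4)  tX=0.6729 tY=3.0137  stride 1/|dx|=1.0353 1/|dy|=3.8637
    cross x-line → (4,4), t=0.6729
    cross x-line → (5,4), t=1.7082
    cross x-line → (6,4), t=2.7435
    cross y-line → (6,5), t=3.0137
    cross x-line → (7,5), t=3.7788
    cross x-line → (8,5), t=4.8140 (wall)
  → r_4 = 4.8140

ranges = [2.4329, 2.7000, 3.0600, 4.8140]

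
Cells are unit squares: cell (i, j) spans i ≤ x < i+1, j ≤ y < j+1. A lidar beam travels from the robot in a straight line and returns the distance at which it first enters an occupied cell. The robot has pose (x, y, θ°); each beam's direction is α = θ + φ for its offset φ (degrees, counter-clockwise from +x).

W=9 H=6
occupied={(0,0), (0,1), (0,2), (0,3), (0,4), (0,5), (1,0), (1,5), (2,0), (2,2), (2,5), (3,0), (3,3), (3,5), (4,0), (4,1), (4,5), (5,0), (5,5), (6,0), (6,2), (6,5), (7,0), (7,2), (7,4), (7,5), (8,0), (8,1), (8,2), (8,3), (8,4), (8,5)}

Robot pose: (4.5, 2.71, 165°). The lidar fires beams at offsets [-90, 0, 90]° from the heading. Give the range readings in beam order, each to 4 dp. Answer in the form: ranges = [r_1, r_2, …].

beam 1: φ=-90°, α=75°
  cosα=0.2588 sinα=0.9659 | (4,2) | tMaxX 1.9319 tMaxY 0.3002 | tΔX 3.8637 tΔY 1.0353
    t=0.3002 [y] (4,3)
    t=1.3355 [y] (4,4)
    t=1.9319 [x] (5,4)
    t=2.3708 [y] (5,5) — stop
  → r_1 = 2.3708
beam 2: φ=0°, α=165°
  cosα=-0.9659 sinα=0.2588 | (4,2) | tMaxX 0.5176 tMaxY 1.1205 | tΔX 1.0353 tΔY 3.8637
    t=0.5176 [x] (3,2)
    t=1.1205 [y] (3,3) — stop
  → r_2 = 1.1205
beam 3: φ=90°, α=255°
  cosα=-0.2588 sinα=-0.9659 | (4,2) | tMaxX 1.9319 tMaxY 0.7350 | tΔX 3.8637 tΔY 1.0353
    t=0.7350 [y] (4,1) — stop
  → r_3 = 0.7350

ranges = [2.3708, 1.1205, 0.7350]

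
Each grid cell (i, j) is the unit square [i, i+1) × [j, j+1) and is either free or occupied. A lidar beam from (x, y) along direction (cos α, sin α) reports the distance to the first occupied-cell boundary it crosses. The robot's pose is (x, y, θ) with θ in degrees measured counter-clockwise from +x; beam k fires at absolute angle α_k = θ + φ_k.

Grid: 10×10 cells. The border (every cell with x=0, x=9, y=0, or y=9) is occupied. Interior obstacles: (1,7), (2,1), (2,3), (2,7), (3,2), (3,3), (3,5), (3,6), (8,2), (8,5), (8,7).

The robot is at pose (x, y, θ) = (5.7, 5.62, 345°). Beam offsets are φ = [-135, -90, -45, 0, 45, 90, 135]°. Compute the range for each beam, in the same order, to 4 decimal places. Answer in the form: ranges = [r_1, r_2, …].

ranges = [3.2400, 4.7830, 5.3347, 2.3811, 2.7600, 3.4992, 3.9029]

beam 1: φ=-135°, α=210°
  direction (-0.8660, -0.5000); cell (5,5); t to first gridline: x 0.8083, y 1.2400 (then +1.1547 / +2.0000)
    (4,5) via x @ 0.8083
    (4,4) via y @ 1.2400
    (3,4) via x @ 1.9630
    (2,4) via x @ 3.1177
    (2,3) via y @ 3.2400  # hit
  → r_1 = 3.2400
beam 2: φ=-90°, α=255°
  direction (-0.2588, -0.9659); cell (5,5); t to first gridline: x 2.7046, y 0.6419 (then +3.8637 / +1.0353)
    (5,4) via y @ 0.6419
    (5,3) via y @ 1.6771
    (4,3) via x @ 2.7046
    (4,2) via y @ 2.7124
    (4,1) via y @ 3.7477
    (4,0) via y @ 4.7830  # hit
  → r_2 = 4.7830
beam 3: φ=-45°, α=300°
  direction (0.5000, -0.8660); cell (5,5); t to first gridline: x 0.6000, y 0.7159 (then +2.0000 / +1.1547)
    (6,5) via x @ 0.6000
    (6,4) via y @ 0.7159
    (6,3) via y @ 1.8706
    (7,3) via x @ 2.6000
    (7,2) via y @ 3.0253
    (7,1) via y @ 4.1800
    (8,1) via x @ 4.6000
    (8,0) via y @ 5.3347  # hit
  → r_3 = 5.3347
beam 4: φ=0°, α=345°
  direction (0.9659, -0.2588); cell (5,5); t to first gridline: x 0.3106, y 2.3955 (then +1.0353 / +3.8637)
    (6,5) via x @ 0.3106
    (7,5) via x @ 1.3459
    (8,5) via x @ 2.3811  # hit
  → r_4 = 2.3811
beam 5: φ=45°, α=30°
  direction (0.8660, 0.5000); cell (5,5); t to first gridline: x 0.3464, y 0.7600 (then +1.1547 / +2.0000)
    (6,5) via x @ 0.3464
    (6,6) via y @ 0.7600
    (7,6) via x @ 1.5011
    (8,6) via x @ 2.6558
    (8,7) via y @ 2.7600  # hit
  → r_5 = 2.7600
beam 6: φ=90°, α=75°
  direction (0.2588, 0.9659); cell (5,5); t to first gridline: x 1.1591, y 0.3934 (then +3.8637 / +1.0353)
    (5,6) via y @ 0.3934
    (6,6) via x @ 1.1591
    (6,7) via y @ 1.4287
    (6,8) via y @ 2.4640
    (6,9) via y @ 3.4992  # hit
  → r_6 = 3.4992
beam 7: φ=135°, α=120°
  direction (-0.5000, 0.8660); cell (5,5); t to first gridline: x 1.4000, y 0.4388 (then +2.0000 / +1.1547)
    (5,6) via y @ 0.4388
    (4,6) via x @ 1.4000
    (4,7) via y @ 1.5935
    (4,8) via y @ 2.7482
    (3,8) via x @ 3.4000
    (3,9) via y @ 3.9029  # hit
  → r_7 = 3.9029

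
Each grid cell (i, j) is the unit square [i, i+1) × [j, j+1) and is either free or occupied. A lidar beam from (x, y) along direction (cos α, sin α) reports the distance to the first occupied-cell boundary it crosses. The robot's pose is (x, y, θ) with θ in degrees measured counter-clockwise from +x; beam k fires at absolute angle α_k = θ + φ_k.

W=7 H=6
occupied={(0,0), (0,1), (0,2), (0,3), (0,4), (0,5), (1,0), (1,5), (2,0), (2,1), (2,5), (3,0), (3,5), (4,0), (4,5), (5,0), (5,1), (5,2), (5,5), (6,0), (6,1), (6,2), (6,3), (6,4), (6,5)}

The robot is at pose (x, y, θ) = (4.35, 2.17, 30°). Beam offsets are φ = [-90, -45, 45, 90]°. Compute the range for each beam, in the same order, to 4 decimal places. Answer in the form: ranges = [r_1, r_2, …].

beam 1: φ=-90°, α=300°
  direction (0.5000, -0.8660); cell (4,2); t to first gridline: x 1.3000, y 0.1963 (then +2.0000 / +1.1547)
    (4,1) via y @ 0.1963
    (5,1) via x @ 1.3000  # hit
  → r_1 = 1.3000
beam 2: φ=-45°, α=345°
  direction (0.9659, -0.2588); cell (4,2); t to first gridline: x 0.6729, y 0.6568 (then +1.0353 / +3.8637)
    (4,1) via y @ 0.6568
    (5,1) via x @ 0.6729  # hit
  → r_2 = 0.6729
beam 3: φ=45°, α=75°
  direction (0.2588, 0.9659); cell (4,2); t to first gridline: x 2.5114, y 0.8593 (then +3.8637 / +1.0353)
    (4,3) via y @ 0.8593
    (4,4) via y @ 1.8946
    (5,4) via x @ 2.5114
    (5,5) via y @ 2.9298  # hit
  → r_3 = 2.9298
beam 4: φ=90°, α=120°
  direction (-0.5000, 0.8660); cell (4,2); t to first gridline: x 0.7000, y 0.9584 (then +2.0000 / +1.1547)
    (3,2) via x @ 0.7000
    (3,3) via y @ 0.9584
    (3,4) via y @ 2.1131
    (2,4) via x @ 2.7000
    (2,5) via y @ 3.2678  # hit
  → r_4 = 3.2678

ranges = [1.3000, 0.6729, 2.9298, 3.2678]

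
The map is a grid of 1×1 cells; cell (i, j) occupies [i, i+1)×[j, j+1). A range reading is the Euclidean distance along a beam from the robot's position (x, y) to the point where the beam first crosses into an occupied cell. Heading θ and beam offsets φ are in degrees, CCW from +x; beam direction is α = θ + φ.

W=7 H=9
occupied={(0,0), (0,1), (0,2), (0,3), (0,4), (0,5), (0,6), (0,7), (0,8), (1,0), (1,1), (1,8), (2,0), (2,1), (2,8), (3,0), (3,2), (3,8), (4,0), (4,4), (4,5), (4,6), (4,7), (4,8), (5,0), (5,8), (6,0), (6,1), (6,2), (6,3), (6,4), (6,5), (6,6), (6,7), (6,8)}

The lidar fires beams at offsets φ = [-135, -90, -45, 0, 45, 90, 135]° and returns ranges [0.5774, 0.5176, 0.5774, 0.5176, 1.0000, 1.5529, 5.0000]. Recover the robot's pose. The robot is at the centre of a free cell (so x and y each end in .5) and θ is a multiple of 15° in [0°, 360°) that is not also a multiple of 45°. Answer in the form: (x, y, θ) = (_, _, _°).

Candidates: 28 free-cell centres × 16 headings = 448 poses. Raycast each; keep the one whose scan matches to 4 dp.
  (3.5, 6.5, 210°): beam 1 = 1.5529 ≠ 0.5774 ✗
  (1.5, 6.5, 120°): beam 1 = 2.5882 ≠ 0.5774 ✗
  (3.5, 4.5, 300°): beam 1 = 2.5882 ≠ 0.5774 ✗
  (2.5, 5.5, 15°): beam 1 = 3.0000 ≠ 0.5774 ✗
  …
  (1.5, 2.5, 285°): r_1=0.5774, r_2=0.5176, r_3=0.5774, r_4=0.5176, r_5=1.0000, r_6=1.5529, r_7=5.0000 — all match ✓
No second candidate reproduces the full scan.

(x, y, θ) = (1.5, 2.5, 285°)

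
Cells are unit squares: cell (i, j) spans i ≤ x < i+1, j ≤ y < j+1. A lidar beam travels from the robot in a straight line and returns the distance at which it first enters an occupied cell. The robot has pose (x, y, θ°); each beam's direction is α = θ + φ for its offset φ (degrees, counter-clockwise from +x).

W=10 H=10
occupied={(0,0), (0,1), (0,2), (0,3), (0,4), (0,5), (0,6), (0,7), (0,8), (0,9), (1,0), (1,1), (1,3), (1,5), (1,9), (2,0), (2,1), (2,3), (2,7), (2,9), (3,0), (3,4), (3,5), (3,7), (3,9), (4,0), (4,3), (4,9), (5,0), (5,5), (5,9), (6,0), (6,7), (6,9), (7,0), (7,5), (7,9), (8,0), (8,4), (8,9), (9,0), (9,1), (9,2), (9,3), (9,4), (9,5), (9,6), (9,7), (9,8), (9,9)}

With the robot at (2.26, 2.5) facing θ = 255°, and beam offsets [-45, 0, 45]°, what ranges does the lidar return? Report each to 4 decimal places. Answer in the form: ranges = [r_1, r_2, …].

beam 1: φ=-45°, α=210°
  direction (-0.8660, -0.5000); cell (2,2); t to first gridline: x 0.3002, y 1.0000 (then +1.1547 / +2.0000)
    (1,2) via x @ 0.3002
    (1,1) via y @ 1.0000  # hit
  → r_1 = 1.0000
beam 2: φ=0°, α=255°
  direction (-0.2588, -0.9659); cell (2,2); t to first gridline: x 1.0046, y 0.5176 (then +3.8637 / +1.0353)
    (2,1) via y @ 0.5176  # hit
  → r_2 = 0.5176
beam 3: φ=45°, α=300°
  direction (0.5000, -0.8660); cell (2,2); t to first gridline: x 1.4800, y 0.5774 (then +2.0000 / +1.1547)
    (2,1) via y @ 0.5774  # hit
  → r_3 = 0.5774

ranges = [1.0000, 0.5176, 0.5774]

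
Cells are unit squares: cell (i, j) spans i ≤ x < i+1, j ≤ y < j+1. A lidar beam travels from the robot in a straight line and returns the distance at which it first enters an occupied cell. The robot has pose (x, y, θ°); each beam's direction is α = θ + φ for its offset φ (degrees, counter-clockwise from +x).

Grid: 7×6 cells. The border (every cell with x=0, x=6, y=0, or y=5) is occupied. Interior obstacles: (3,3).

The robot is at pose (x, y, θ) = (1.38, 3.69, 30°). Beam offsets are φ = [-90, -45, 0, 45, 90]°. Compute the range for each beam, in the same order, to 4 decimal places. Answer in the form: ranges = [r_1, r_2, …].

ranges = [3.1061, 1.6771, 2.6200, 1.3562, 0.7600]

beam 1: φ=-90°, α=300°
  cosα=0.5000 sinα=-0.8660 | (1,3) | tMaxX 1.2400 tMaxY 0.7967 | tΔX 2.0000 tΔY 1.1547
    t=0.7967 [y] (1,2)
    t=1.2400 [x] (2,2)
    t=1.9514 [y] (2,1)
    t=3.1061 [y] (2,0) — stop
  → r_1 = 3.1061
beam 2: φ=-45°, α=345°
  cosα=0.9659 sinα=-0.2588 | (1,3) | tMaxX 0.6419 tMaxY 2.6660 | tΔX 1.0353 tΔY 3.8637
    t=0.6419 [x] (2,3)
    t=1.6771 [x] (3,3) — stop
  → r_2 = 1.6771
beam 3: φ=0°, α=30°
  cosα=0.8660 sinα=0.5000 | (1,3) | tMaxX 0.7159 tMaxY 0.6200 | tΔX 1.1547 tΔY 2.0000
    t=0.6200 [y] (1,4)
    t=0.7159 [x] (2,4)
    t=1.8706 [x] (3,4)
    t=2.6200 [y] (3,5) — stop
  → r_3 = 2.6200
beam 4: φ=45°, α=75°
  cosα=0.2588 sinα=0.9659 | (1,3) | tMaxX 2.3955 tMaxY 0.3209 | tΔX 3.8637 tΔY 1.0353
    t=0.3209 [y] (1,4)
    t=1.3562 [y] (1,5) — stop
  → r_4 = 1.3562
beam 5: φ=90°, α=120°
  cosα=-0.5000 sinα=0.8660 | (1,3) | tMaxX 0.7600 tMaxY 0.3580 | tΔX 2.0000 tΔY 1.1547
    t=0.3580 [y] (1,4)
    t=0.7600 [x] (0,4) — stop
  → r_5 = 0.7600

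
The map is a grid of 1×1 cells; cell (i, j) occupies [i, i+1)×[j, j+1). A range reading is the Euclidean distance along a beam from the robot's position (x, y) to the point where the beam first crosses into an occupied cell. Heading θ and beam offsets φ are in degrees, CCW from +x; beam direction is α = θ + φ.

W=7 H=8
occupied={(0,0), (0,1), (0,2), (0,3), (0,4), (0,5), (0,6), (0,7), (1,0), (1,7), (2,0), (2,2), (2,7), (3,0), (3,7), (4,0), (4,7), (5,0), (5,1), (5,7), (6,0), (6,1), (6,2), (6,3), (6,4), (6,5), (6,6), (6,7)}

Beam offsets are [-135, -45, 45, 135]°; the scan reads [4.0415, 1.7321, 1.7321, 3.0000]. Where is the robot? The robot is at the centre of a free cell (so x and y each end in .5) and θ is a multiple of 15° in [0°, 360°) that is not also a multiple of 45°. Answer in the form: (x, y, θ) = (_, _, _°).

Enumerate (i+0.5, j+0.5, θ) over the 28 free cells and 16 admissible headings. For each, cast all 4 beams and compare to the given ranges.
  (1.5, 5.5, 165°): beam 1 = 3.0000 ≠ 4.0415 ✗
  (4.5, 4.5, 300°): beam 1 = 3.6235 ≠ 4.0415 ✗
  (2.5, 4.5, 60°): beam 1 = 1.5529 ≠ 4.0415 ✗
  …
  (2.5, 5.5, 105°): r_1=4.0415, r_2=1.7321, r_3=1.7321, r_4=3.0000 — all match ✓
Unique over the lattice → pose = (2.5, 5.5, 105°).

(x, y, θ) = (2.5, 5.5, 105°)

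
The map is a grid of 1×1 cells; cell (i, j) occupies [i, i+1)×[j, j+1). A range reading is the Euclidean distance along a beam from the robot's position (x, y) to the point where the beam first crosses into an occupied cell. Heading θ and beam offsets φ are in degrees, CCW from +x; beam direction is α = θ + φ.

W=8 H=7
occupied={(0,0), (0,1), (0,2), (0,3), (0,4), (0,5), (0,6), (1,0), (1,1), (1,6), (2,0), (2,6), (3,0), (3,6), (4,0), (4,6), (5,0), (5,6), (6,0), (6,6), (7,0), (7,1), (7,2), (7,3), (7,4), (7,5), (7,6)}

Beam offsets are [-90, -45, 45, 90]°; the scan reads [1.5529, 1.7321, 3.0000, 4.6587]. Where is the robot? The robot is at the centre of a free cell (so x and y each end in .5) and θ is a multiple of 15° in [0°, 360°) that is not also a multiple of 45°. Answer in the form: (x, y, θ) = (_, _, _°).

Candidates: 29 free-cell centres × 16 headings = 464 poses. Raycast each; keep the one whose scan matches to 4 dp.
  (3.5, 1.5, 255°): beam 2 = 1.0000 ≠ 1.7321 ✗
  (6.5, 2.5, 195°): beam 1 = 3.6235 ≠ 1.5529 ✗
  (6.5, 4.5, 60°): beam 1 = 0.5774 ≠ 1.5529 ✗
  (5.5, 1.5, 195°): beam 1 = 4.6587 ≠ 1.5529 ✗
  (4.5, 4.5, 165°): beam 3 = 4.0415 ≠ 3.0000 ✗
  …
  (5.5, 4.5, 105°): r_1=1.5529, r_2=1.7321, r_3=3.0000, r_4=4.6587 — all match ✓
Only this pose fits every beam.

(x, y, θ) = (5.5, 4.5, 105°)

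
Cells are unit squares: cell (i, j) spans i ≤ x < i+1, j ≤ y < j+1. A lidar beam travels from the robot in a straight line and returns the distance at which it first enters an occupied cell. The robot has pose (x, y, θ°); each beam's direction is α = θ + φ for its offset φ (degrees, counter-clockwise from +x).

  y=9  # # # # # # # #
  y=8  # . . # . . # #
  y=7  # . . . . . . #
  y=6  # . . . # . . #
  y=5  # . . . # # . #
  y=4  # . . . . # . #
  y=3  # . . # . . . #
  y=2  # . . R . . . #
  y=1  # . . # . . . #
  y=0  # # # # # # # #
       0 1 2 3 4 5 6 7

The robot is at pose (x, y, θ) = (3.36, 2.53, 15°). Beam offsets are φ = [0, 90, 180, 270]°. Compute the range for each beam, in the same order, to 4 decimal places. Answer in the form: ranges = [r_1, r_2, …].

ranges = [3.7684, 0.4866, 2.4433, 0.5487]

beam 1: φ=0°, α=15°
  dir = (cos 15°, sin 15°) = (0.9659, 0.2588); from cell (3,2)
  next x-line at t=0.6626, next y-line at t=1.8159; Δt_x=1.0353, Δt_y=3.8637
    x: enter (4,2) at t=0.6626
    x: enter (5,2) at t=1.6979
    y: enter (5,3) at t=1.8159
    x: enter (6,3) at t=2.7331
    x: enter (7,3) at t=3.7684 ← occupied
  → r_1 = 3.7684
beam 2: φ=90°, α=105°
  dir = (cos 105°, sin 105°) = (-0.2588, 0.9659); from cell (3,2)
  next x-line at t=1.3909, next y-line at t=0.4866; Δt_x=3.8637, Δt_y=1.0353
    y: enter (3,3) at t=0.4866 ← occupied
  → r_2 = 0.4866
beam 3: φ=180°, α=195°
  dir = (cos 195°, sin 195°) = (-0.9659, -0.2588); from cell (3,2)
  next x-line at t=0.3727, next y-line at t=2.0478; Δt_x=1.0353, Δt_y=3.8637
    x: enter (2,2) at t=0.3727
    x: enter (1,2) at t=1.4080
    y: enter (1,1) at t=2.0478
    x: enter (0,1) at t=2.4433 ← occupied
  → r_3 = 2.4433
beam 4: φ=270°, α=285°
  dir = (cos 285°, sin 285°) = (0.2588, -0.9659); from cell (3,2)
  next x-line at t=2.4728, next y-line at t=0.5487; Δt_x=3.8637, Δt_y=1.0353
    y: enter (3,1) at t=0.5487 ← occupied
  → r_4 = 0.5487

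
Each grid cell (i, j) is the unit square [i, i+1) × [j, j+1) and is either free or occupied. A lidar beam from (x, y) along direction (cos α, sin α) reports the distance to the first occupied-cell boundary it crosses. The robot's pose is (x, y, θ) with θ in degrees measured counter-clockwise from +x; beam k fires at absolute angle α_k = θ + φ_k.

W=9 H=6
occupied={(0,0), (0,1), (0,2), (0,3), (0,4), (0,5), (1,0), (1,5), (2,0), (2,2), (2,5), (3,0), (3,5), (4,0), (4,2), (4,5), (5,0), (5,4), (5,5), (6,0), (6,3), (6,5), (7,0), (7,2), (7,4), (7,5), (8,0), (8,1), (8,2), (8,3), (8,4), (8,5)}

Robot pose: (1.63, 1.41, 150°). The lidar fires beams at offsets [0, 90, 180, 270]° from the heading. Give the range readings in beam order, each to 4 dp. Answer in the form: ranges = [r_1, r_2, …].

ranges = [0.7275, 0.4734, 0.8200, 0.7400]

beam 1: φ=0°, α=150°
  d=(-0.8660,0.5000)  start (1,1)  tX=0.7275 tY=1.1800  stride 1/|dx|=1.1547 1/|dy|=2.0000
    cross x-line → (0,1), t=0.7275 (wall)
  → r_1 = 0.7275
beam 2: φ=90°, α=240°
  d=(-0.5000,-0.8660)  start (1,1)  tX=1.2600 tY=0.4734  stride 1/|dx|=2.0000 1/|dy|=1.1547
    cross y-line → (1,0), t=0.4734 (wall)
  → r_2 = 0.4734
beam 3: φ=180°, α=330°
  d=(0.8660,-0.5000)  start (1,1)  tX=0.4272 tY=0.8200  stride 1/|dx|=1.1547 1/|dy|=2.0000
    cross x-line → (2,1), t=0.4272
    cross y-line → (2,0), t=0.8200 (wall)
  → r_3 = 0.8200
beam 4: φ=270°, α=60°
  d=(0.5000,0.8660)  start (1,1)  tX=0.7400 tY=0.6813  stride 1/|dx|=2.0000 1/|dy|=1.1547
    cross y-line → (1,2), t=0.6813
    cross x-line → (2,2), t=0.7400 (wall)
  → r_4 = 0.7400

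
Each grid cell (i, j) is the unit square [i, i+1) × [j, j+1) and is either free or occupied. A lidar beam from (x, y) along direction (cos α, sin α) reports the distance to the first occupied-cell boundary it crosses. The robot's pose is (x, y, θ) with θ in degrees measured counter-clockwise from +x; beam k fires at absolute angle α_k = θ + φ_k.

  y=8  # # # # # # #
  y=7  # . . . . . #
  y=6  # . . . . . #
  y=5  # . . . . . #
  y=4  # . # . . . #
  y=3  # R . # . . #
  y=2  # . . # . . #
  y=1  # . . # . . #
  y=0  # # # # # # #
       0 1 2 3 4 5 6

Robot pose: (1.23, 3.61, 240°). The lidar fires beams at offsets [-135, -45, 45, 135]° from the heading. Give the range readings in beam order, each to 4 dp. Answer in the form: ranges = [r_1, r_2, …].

ranges = [0.8887, 0.2381, 2.7021, 1.5068]

beam 1: φ=-135°, α=105°
  dir = (cos 105°, sin 105°) = (-0.2588, 0.9659); from cell (1,3)
  next x-line at t=0.8887, next y-line at t=0.4038; Δt_x=3.8637, Δt_y=1.0353
    y: enter (1,4) at t=0.4038
    x: enter (0,4) at t=0.8887 ← occupied
  → r_1 = 0.8887
beam 2: φ=-45°, α=195°
  dir = (cos 195°, sin 195°) = (-0.9659, -0.2588); from cell (1,3)
  next x-line at t=0.2381, next y-line at t=2.3569; Δt_x=1.0353, Δt_y=3.8637
    x: enter (0,3) at t=0.2381 ← occupied
  → r_2 = 0.2381
beam 3: φ=45°, α=285°
  dir = (cos 285°, sin 285°) = (0.2588, -0.9659); from cell (1,3)
  next x-line at t=2.9751, next y-line at t=0.6315; Δt_x=3.8637, Δt_y=1.0353
    y: enter (1,2) at t=0.6315
    y: enter (1,1) at t=1.6668
    y: enter (1,0) at t=2.7021 ← occupied
  → r_3 = 2.7021
beam 4: φ=135°, α=15°
  dir = (cos 15°, sin 15°) = (0.9659, 0.2588); from cell (1,3)
  next x-line at t=0.7972, next y-line at t=1.5068; Δt_x=1.0353, Δt_y=3.8637
    x: enter (2,3) at t=0.7972
    y: enter (2,4) at t=1.5068 ← occupied
  → r_4 = 1.5068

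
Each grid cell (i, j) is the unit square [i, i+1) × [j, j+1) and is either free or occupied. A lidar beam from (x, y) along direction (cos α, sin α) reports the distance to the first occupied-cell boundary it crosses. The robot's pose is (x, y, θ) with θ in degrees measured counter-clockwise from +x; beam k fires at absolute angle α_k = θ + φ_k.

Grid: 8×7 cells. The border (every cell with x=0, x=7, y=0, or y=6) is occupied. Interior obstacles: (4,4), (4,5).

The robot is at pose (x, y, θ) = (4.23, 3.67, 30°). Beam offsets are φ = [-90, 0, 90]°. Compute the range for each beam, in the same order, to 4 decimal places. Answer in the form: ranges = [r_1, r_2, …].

ranges = [3.0831, 0.6600, 0.3811]

beam 1: φ=-90°, α=300°
  dir = (cos 300°, sin 300°) = (0.5000, -0.8660); from cell (4,3)
  next x-line at t=1.5400, next y-line at t=0.7736; Δt_x=2.0000, Δt_y=1.1547
    y: enter (4,2) at t=0.7736
    x: enter (5,2) at t=1.5400
    y: enter (5,1) at t=1.9283
    y: enter (5,0) at t=3.0831 ← occupied
  → r_1 = 3.0831
beam 2: φ=0°, α=30°
  dir = (cos 30°, sin 30°) = (0.8660, 0.5000); from cell (4,3)
  next x-line at t=0.8891, next y-line at t=0.6600; Δt_x=1.1547, Δt_y=2.0000
    y: enter (4,4) at t=0.6600 ← occupied
  → r_2 = 0.6600
beam 3: φ=90°, α=120°
  dir = (cos 120°, sin 120°) = (-0.5000, 0.8660); from cell (4,3)
  next x-line at t=0.4600, next y-line at t=0.3811; Δt_x=2.0000, Δt_y=1.1547
    y: enter (4,4) at t=0.3811 ← occupied
  → r_3 = 0.3811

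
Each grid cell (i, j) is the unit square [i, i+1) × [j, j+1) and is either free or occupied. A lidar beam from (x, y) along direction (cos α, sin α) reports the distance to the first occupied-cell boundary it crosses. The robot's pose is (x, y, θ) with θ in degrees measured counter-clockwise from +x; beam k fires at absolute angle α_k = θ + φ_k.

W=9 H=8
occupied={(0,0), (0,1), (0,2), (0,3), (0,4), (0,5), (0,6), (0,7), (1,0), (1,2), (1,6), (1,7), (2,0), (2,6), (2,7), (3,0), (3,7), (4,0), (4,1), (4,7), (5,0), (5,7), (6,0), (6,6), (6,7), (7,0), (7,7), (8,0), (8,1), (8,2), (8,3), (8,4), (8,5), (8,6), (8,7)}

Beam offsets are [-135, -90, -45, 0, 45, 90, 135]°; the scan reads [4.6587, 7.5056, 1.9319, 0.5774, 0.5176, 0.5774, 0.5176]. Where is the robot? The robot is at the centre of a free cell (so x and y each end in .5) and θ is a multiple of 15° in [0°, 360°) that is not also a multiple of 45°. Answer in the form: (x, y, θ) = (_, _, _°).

(x, y, θ) = (7.5, 1.5, 240°)

Enumerate (i+0.5, j+0.5, θ) over the 37 free cells and 16 admissible headings. For each, cast all 7 beams and compare to the given ranges.
  (3.5, 3.5, 105°): beam 1 = 5.0000 ≠ 4.6587 ✗
  (2.5, 2.5, 285°): beam 1 = 0.5774 ≠ 4.6587 ✗
  (5.5, 2.5, 240°): beam 2 = 5.1962 ≠ 7.5056 ✗
  (3.5, 5.5, 255°): beam 1 = 1.0000 ≠ 4.6587 ✗
  …
  (7.5, 1.5, 240°): r_1=4.6587, r_2=7.5056, r_3=1.9319, r_4=0.5774, r_5=0.5176, r_6=0.5774, r_7=0.5176 — all match ✓
Unique over the lattice → pose = (7.5, 1.5, 240°).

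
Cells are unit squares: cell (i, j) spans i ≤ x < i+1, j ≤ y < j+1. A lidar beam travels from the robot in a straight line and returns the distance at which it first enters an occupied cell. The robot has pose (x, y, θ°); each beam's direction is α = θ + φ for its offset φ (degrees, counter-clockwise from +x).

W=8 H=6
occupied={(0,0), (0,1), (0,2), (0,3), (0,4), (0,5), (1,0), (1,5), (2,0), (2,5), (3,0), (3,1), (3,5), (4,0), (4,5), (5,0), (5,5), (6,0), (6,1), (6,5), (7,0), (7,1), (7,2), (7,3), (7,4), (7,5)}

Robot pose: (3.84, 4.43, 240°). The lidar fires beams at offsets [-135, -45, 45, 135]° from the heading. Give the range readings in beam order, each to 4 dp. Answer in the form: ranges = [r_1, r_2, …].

ranges = [0.5901, 2.9402, 3.5510, 2.2023]

beam 1: φ=-135°, α=105°
  direction (-0.2588, 0.9659); cell (3,4); t to first gridline: x 3.2455, y 0.5901 (then +3.8637 / +1.0353)
    (3,5) via y @ 0.5901  # hit
  → r_1 = 0.5901
beam 2: φ=-45°, α=195°
  direction (-0.9659, -0.2588); cell (3,4); t to first gridline: x 0.8696, y 1.6614 (then +1.0353 / +3.8637)
    (2,4) via x @ 0.8696
    (2,3) via y @ 1.6614
    (1,3) via x @ 1.9049
    (0,3) via x @ 2.9402  # hit
  → r_2 = 2.9402
beam 3: φ=45°, α=285°
  direction (0.2588, -0.9659); cell (3,4); t to first gridline: x 0.6182, y 0.4452 (then +3.8637 / +1.0353)
    (3,3) via y @ 0.4452
    (4,3) via x @ 0.6182
    (4,2) via y @ 1.4804
    (4,1) via y @ 2.5157
    (4,0) via y @ 3.5510  # hit
  → r_3 = 3.5510
beam 4: φ=135°, α=15°
  direction (0.9659, 0.2588); cell (3,4); t to first gridline: x 0.1656, y 2.2023 (then +1.0353 / +3.8637)
    (4,4) via x @ 0.1656
    (5,4) via x @ 1.2009
    (5,5) via y @ 2.2023  # hit
  → r_4 = 2.2023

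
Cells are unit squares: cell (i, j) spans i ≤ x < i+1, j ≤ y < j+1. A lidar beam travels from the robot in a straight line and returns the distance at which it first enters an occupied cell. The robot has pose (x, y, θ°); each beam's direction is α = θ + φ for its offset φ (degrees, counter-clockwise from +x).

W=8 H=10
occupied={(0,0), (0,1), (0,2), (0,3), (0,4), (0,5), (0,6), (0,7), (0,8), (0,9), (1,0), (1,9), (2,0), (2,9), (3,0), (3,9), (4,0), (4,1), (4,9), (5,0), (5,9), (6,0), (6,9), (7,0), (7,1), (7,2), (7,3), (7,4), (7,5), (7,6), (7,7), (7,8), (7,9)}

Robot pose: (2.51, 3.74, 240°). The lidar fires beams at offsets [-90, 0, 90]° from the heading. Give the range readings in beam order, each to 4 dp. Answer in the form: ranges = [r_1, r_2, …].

beam 1: φ=-90°, α=150°
  dir = (cos 150°, sin 150°) = (-0.8660, 0.5000); from cell (2,3)
  next x-line at t=0.5889, next y-line at t=0.5200; Δt_x=1.1547, Δt_y=2.0000
    y: enter (2,4) at t=0.5200
    x: enter (1,4) at t=0.5889
    x: enter (0,4) at t=1.7436 ← occupied
  → r_1 = 1.7436
beam 2: φ=0°, α=240°
  dir = (cos 240°, sin 240°) = (-0.5000, -0.8660); from cell (2,3)
  next x-line at t=1.0200, next y-line at t=0.8545; Δt_x=2.0000, Δt_y=1.1547
    y: enter (2,2) at t=0.8545
    x: enter (1,2) at t=1.0200
    y: enter (1,1) at t=2.0092
    x: enter (0,1) at t=3.0200 ← occupied
  → r_2 = 3.0200
beam 3: φ=90°, α=330°
  dir = (cos 330°, sin 330°) = (0.8660, -0.5000); from cell (2,3)
  next x-line at t=0.5658, next y-line at t=1.4800; Δt_x=1.1547, Δt_y=2.0000
    x: enter (3,3) at t=0.5658
    y: enter (3,2) at t=1.4800
    x: enter (4,2) at t=1.7205
    x: enter (5,2) at t=2.8752
    y: enter (5,1) at t=3.4800
    x: enter (6,1) at t=4.0299
    x: enter (7,1) at t=5.1846 ← occupied
  → r_3 = 5.1846

ranges = [1.7436, 3.0200, 5.1846]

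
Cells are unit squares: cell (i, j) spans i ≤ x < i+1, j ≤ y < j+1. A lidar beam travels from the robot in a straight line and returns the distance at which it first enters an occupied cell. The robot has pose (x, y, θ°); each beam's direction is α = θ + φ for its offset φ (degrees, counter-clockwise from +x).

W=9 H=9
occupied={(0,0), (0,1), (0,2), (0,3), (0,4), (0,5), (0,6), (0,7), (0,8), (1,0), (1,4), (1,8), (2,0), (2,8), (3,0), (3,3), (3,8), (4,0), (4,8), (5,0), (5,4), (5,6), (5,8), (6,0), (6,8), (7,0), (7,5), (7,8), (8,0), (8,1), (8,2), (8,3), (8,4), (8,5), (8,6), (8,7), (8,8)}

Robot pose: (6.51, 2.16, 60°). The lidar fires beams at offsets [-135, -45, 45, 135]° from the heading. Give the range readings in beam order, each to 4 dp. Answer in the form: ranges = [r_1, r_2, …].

ranges = [1.2009, 1.5426, 1.9705, 4.4819]

beam 1: φ=-135°, α=285°
  dir = (cos 285°, sin 285°) = (0.2588, -0.9659); from cell (6,2)
  next x-line at t=1.8932, next y-line at t=0.1656; Δt_x=3.8637, Δt_y=1.0353
    y: enter (6,1) at t=0.1656
    y: enter (6,0) at t=1.2009 ← occupied
  → r_1 = 1.2009
beam 2: φ=-45°, α=15°
  dir = (cos 15°, sin 15°) = (0.9659, 0.2588); from cell (6,2)
  next x-line at t=0.5073, next y-line at t=3.2455; Δt_x=1.0353, Δt_y=3.8637
    x: enter (7,2) at t=0.5073
    x: enter (8,2) at t=1.5426 ← occupied
  → r_2 = 1.5426
beam 3: φ=45°, α=105°
  dir = (cos 105°, sin 105°) = (-0.2588, 0.9659); from cell (6,2)
  next x-line at t=1.9705, next y-line at t=0.8696; Δt_x=3.8637, Δt_y=1.0353
    y: enter (6,3) at t=0.8696
    y: enter (6,4) at t=1.9049
    x: enter (5,4) at t=1.9705 ← occupied
  → r_3 = 1.9705
beam 4: φ=135°, α=195°
  dir = (cos 195°, sin 195°) = (-0.9659, -0.2588); from cell (6,2)
  next x-line at t=0.5280, next y-line at t=0.6182; Δt_x=1.0353, Δt_y=3.8637
    x: enter (5,2) at t=0.5280
    y: enter (5,1) at t=0.6182
    x: enter (4,1) at t=1.5633
    x: enter (3,1) at t=2.5985
    x: enter (2,1) at t=3.6338
    y: enter (2,0) at t=4.4819 ← occupied
  → r_4 = 4.4819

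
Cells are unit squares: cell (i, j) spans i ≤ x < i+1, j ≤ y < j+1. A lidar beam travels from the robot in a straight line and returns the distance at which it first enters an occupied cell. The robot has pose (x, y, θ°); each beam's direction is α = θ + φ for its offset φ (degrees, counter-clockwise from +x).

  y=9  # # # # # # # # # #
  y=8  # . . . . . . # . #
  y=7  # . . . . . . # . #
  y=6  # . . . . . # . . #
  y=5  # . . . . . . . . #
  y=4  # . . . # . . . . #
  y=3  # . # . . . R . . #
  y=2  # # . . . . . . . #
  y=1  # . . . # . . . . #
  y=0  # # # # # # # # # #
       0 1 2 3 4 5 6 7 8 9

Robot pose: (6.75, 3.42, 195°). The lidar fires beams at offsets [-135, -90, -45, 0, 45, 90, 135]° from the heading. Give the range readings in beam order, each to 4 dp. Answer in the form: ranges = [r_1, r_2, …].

ranges = [4.5000, 2.6710, 2.0207, 4.9176, 2.7944, 2.5054, 2.5981]

beam 1: φ=-135°, α=60°
  d=(0.5000,0.8660)  start (6,3)  tX=0.5000 tY=0.6697  stride 1/|dx|=2.0000 1/|dy|=1.1547
    cross x-line → (7,3), t=0.5000
    cross y-line → (7,4), t=0.6697
    cross y-line → (7,5), t=1.8244
    cross x-line → (8,5), t=2.5000
    cross y-line → (8,6), t=2.9791
    cross y-line → (8,7), t=4.1338
    cross x-line → (9,7), t=4.5000 (wall)
  → r_1 = 4.5000
beam 2: φ=-90°, α=105°
  d=(-0.2588,0.9659)  start (6,3)  tX=2.8978 tY=0.6005  stride 1/|dx|=3.8637 1/|dy|=1.0353
    cross y-line → (6,4), t=0.6005
    cross y-line → (6,5), t=1.6357
    cross y-line → (6,6), t=2.6710 (wall)
  → r_2 = 2.6710
beam 3: φ=-45°, α=150°
  d=(-0.8660,0.5000)  start (6,3)  tX=0.8660 tY=1.1600  stride 1/|dx|=1.1547 1/|dy|=2.0000
    cross x-line → (5,3), t=0.8660
    cross y-line → (5,4), t=1.1600
    cross x-line → (4,4), t=2.0207 (wall)
  → r_3 = 2.0207
beam 4: φ=0°, α=195°
  d=(-0.9659,-0.2588)  start (6,3)  tX=0.7765 tY=1.6228  stride 1/|dx|=1.0353 1/|dy|=3.8637
    cross x-line → (5,3), t=0.7765
    cross y-line → (5,2), t=1.6228
    cross x-line → (4,2), t=1.8117
    cross x-line → (3,2), t=2.8470
    cross x-line → (2,2), t=3.8823
    cross x-line → (1,2), t=4.9176 (wall)
  → r_4 = 4.9176
beam 5: φ=45°, α=240°
  d=(-0.5000,-0.8660)  start (6,3)  tX=1.5000 tY=0.4850  stride 1/|dx|=2.0000 1/|dy|=1.1547
    cross y-line → (6,2), t=0.4850
    cross x-line → (5,2), t=1.5000
    cross y-line → (5,1), t=1.6397
    cross y-line → (5,0), t=2.7944 (wall)
  → r_5 = 2.7944
beam 6: φ=90°, α=285°
  d=(0.2588,-0.9659)  start (6,3)  tX=0.9659 tY=0.4348  stride 1/|dx|=3.8637 1/|dy|=1.0353
    cross y-line → (6,2), t=0.4348
    cross x-line → (7,2), t=0.9659
    cross y-line → (7,1), t=1.4701
    cross y-line → (7,0), t=2.5054 (wall)
  → r_6 = 2.5054
beam 7: φ=135°, α=330°
  d=(0.8660,-0.5000)  start (6,3)  tX=0.2887 tY=0.8400  stride 1/|dx|=1.1547 1/|dy|=2.0000
    cross x-line → (7,3), t=0.2887
    cross y-line → (7,2), t=0.8400
    cross x-line → (8,2), t=1.4434
    cross x-line → (9,2), t=2.5981 (wall)
  → r_7 = 2.5981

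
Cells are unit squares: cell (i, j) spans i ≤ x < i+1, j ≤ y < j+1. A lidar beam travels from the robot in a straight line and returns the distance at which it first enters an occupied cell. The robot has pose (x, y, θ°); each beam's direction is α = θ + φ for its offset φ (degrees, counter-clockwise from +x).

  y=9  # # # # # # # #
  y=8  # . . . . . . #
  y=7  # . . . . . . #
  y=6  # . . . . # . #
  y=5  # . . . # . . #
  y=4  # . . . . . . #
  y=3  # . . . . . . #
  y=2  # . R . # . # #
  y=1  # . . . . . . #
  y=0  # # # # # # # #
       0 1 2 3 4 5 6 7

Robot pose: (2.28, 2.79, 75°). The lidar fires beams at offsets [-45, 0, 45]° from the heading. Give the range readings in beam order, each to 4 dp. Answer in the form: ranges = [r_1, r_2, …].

ranges = [5.4502, 6.4291, 2.5600]

beam 1: φ=-45°, α=30°
  d=(0.8660,0.5000)  start (2,2)  tX=0.8314 tY=0.4200  stride 1/|dx|=1.1547 1/|dy|=2.0000
    cross y-line → (2,3), t=0.4200
    cross x-line → (3,3), t=0.8314
    cross x-line → (4,3), t=1.9861
    cross y-line → (4,4), t=2.4200
    cross x-line → (5,4), t=3.1408
    cross x-line → (6,4), t=4.2955
    cross y-line → (6,5), t=4.4200
    cross x-line → (7,5), t=5.4502 (wall)
  → r_1 = 5.4502
beam 2: φ=0°, α=75°
  d=(0.2588,0.9659)  start (2,2)  tX=2.7819 tY=0.2174  stride 1/|dx|=3.8637 1/|dy|=1.0353
    cross y-line → (2,3), t=0.2174
    cross y-line → (2,4), t=1.2527
    cross y-line → (2,5), t=2.2880
    cross x-line → (3,5), t=2.7819
    cross y-line → (3,6), t=3.3232
    cross y-line → (3,7), t=4.3585
    cross y-line → (3,8), t=5.3938
    cross y-line → (3,9), t=6.4291 (wall)
  → r_2 = 6.4291
beam 3: φ=45°, α=120°
  d=(-0.5000,0.8660)  start (2,2)  tX=0.5600 tY=0.2425  stride 1/|dx|=2.0000 1/|dy|=1.1547
    cross y-line → (2,3), t=0.2425
    cross x-line → (1,3), t=0.5600
    cross y-line → (1,4), t=1.3972
    cross y-line → (1,5), t=2.5519
    cross x-line → (0,5), t=2.5600 (wall)
  → r_3 = 2.5600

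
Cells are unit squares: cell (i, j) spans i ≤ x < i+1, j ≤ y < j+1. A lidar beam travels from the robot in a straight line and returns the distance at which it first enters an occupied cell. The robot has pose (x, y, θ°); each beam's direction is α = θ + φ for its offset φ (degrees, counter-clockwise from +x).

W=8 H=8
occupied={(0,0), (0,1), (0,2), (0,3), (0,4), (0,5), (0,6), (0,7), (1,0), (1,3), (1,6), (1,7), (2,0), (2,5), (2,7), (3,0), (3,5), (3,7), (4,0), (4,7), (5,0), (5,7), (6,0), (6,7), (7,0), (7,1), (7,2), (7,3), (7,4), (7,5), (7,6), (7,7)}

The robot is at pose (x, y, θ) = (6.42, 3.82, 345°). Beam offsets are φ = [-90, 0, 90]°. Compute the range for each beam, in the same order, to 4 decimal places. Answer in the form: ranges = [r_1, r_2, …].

ranges = [2.9195, 0.6005, 2.2409]

beam 1: φ=-90°, α=255°
  direction (-0.2588, -0.9659); cell (6,3); t to first gridline: x 1.6228, y 0.8489 (then +3.8637 / +1.0353)
    (6,2) via y @ 0.8489
    (5,2) via x @ 1.6228
    (5,1) via y @ 1.8842
    (5,0) via y @ 2.9195  # hit
  → r_1 = 2.9195
beam 2: φ=0°, α=345°
  direction (0.9659, -0.2588); cell (6,3); t to first gridline: x 0.6005, y 3.1682 (then +1.0353 / +3.8637)
    (7,3) via x @ 0.6005  # hit
  → r_2 = 0.6005
beam 3: φ=90°, α=75°
  direction (0.2588, 0.9659); cell (6,3); t to first gridline: x 2.2409, y 0.1863 (then +3.8637 / +1.0353)
    (6,4) via y @ 0.1863
    (6,5) via y @ 1.2216
    (7,5) via x @ 2.2409  # hit
  → r_3 = 2.2409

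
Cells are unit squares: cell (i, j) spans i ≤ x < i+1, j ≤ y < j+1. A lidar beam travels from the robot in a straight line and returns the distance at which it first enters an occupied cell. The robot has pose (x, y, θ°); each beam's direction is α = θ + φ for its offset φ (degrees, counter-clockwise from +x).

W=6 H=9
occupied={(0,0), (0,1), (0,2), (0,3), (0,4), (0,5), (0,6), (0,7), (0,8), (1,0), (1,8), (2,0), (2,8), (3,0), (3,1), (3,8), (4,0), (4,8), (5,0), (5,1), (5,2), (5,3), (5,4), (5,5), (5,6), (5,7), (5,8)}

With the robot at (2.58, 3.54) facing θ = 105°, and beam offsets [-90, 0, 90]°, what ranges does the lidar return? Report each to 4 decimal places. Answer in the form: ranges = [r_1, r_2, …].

ranges = [2.5054, 4.6173, 1.6357]

beam 1: φ=-90°, α=15°
  cosα=0.9659 sinα=0.2588 | (2,3) | tMaxX 0.4348 tMaxY 1.7773 | tΔX 1.0353 tΔY 3.8637
    t=0.4348 [x] (3,3)
    t=1.4701 [x] (4,3)
    t=1.7773 [y] (4,4)
    t=2.5054 [x] (5,4) — stop
  → r_1 = 2.5054
beam 2: φ=0°, α=105°
  cosα=-0.2588 sinα=0.9659 | (2,3) | tMaxX 2.2409 tMaxY 0.4762 | tΔX 3.8637 tΔY 1.0353
    t=0.4762 [y] (2,4)
    t=1.5115 [y] (2,5)
    t=2.2409 [x] (1,5)
    t=2.5468 [y] (1,6)
    t=3.5821 [y] (1,7)
    t=4.6173 [y] (1,8) — stop
  → r_2 = 4.6173
beam 3: φ=90°, α=195°
  cosα=-0.9659 sinα=-0.2588 | (2,3) | tMaxX 0.6005 tMaxY 2.0864 | tΔX 1.0353 tΔY 3.8637
    t=0.6005 [x] (1,3)
    t=1.6357 [x] (0,3) — stop
  → r_3 = 1.6357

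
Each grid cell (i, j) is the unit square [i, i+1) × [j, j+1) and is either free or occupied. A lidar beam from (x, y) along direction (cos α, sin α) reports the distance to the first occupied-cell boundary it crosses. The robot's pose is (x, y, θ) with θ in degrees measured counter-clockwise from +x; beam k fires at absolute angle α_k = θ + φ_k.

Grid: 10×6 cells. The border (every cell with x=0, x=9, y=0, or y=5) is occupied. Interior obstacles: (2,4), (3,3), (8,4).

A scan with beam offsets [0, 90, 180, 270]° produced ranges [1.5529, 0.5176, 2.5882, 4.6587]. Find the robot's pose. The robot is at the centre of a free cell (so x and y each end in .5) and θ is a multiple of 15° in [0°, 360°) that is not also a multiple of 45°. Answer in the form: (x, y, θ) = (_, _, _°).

The pose lattice has 29·16 = 464 candidates. Test each by forward raycasting.
  (3.5, 1.5, 285°): beam 1 = 0.5176 ≠ 1.5529 ✗
  (8.5, 2.5, 210°): beam 1 = 3.0000 ≠ 1.5529 ✗
  (2.5, 2.5, 300°): beam 1 = 1.7321 ≠ 1.5529 ✗
  (2.5, 1.5, 195°): beam 3 = 6.7293 ≠ 2.5882 ✗
  …
  (4.5, 3.5, 75°): r_1=1.5529, r_2=0.5176, r_3=2.5882, r_4=4.6587 — all match ✓
No second candidate reproduces the full scan.

(x, y, θ) = (4.5, 3.5, 75°)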